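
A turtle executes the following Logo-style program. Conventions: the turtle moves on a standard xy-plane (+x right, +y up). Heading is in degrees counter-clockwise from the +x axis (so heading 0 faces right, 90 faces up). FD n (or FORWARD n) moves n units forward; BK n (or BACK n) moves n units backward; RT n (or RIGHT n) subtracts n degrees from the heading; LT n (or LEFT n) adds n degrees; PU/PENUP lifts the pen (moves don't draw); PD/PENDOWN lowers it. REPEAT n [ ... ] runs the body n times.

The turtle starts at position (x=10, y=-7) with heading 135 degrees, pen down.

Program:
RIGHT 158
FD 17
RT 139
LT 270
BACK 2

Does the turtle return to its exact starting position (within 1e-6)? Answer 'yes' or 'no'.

Executing turtle program step by step:
Start: pos=(10,-7), heading=135, pen down
RT 158: heading 135 -> 337
FD 17: (10,-7) -> (25.649,-13.642) [heading=337, draw]
RT 139: heading 337 -> 198
LT 270: heading 198 -> 108
BK 2: (25.649,-13.642) -> (26.267,-15.545) [heading=108, draw]
Final: pos=(26.267,-15.545), heading=108, 2 segment(s) drawn

Start position: (10, -7)
Final position: (26.267, -15.545)
Distance = 18.374; >= 1e-6 -> NOT closed

Answer: no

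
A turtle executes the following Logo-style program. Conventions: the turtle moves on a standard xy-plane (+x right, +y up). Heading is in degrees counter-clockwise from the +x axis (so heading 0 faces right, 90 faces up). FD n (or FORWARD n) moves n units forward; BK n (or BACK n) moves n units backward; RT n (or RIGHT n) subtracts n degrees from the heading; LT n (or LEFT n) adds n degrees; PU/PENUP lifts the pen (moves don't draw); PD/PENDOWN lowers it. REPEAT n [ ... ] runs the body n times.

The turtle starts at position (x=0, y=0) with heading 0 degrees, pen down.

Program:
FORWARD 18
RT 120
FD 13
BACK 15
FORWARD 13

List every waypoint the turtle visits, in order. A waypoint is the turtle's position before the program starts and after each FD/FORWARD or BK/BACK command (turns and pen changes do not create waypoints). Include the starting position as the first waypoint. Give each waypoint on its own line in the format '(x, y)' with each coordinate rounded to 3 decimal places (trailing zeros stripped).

Answer: (0, 0)
(18, 0)
(11.5, -11.258)
(19, 1.732)
(12.5, -9.526)

Derivation:
Executing turtle program step by step:
Start: pos=(0,0), heading=0, pen down
FD 18: (0,0) -> (18,0) [heading=0, draw]
RT 120: heading 0 -> 240
FD 13: (18,0) -> (11.5,-11.258) [heading=240, draw]
BK 15: (11.5,-11.258) -> (19,1.732) [heading=240, draw]
FD 13: (19,1.732) -> (12.5,-9.526) [heading=240, draw]
Final: pos=(12.5,-9.526), heading=240, 4 segment(s) drawn
Waypoints (5 total):
(0, 0)
(18, 0)
(11.5, -11.258)
(19, 1.732)
(12.5, -9.526)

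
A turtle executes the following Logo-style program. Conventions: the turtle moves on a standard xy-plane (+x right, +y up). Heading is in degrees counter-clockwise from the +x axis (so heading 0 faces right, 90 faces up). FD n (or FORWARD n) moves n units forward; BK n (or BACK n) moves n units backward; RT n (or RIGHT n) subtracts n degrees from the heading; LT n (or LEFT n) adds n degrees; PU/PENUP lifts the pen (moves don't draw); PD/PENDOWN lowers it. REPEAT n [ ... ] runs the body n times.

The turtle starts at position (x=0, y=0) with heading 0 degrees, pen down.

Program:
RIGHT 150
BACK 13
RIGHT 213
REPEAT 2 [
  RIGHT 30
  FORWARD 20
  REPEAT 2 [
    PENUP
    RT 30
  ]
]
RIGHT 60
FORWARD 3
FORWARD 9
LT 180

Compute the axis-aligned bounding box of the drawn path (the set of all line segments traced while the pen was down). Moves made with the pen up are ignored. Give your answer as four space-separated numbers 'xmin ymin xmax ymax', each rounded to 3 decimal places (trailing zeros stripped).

Executing turtle program step by step:
Start: pos=(0,0), heading=0, pen down
RT 150: heading 0 -> 210
BK 13: (0,0) -> (11.258,6.5) [heading=210, draw]
RT 213: heading 210 -> 357
REPEAT 2 [
  -- iteration 1/2 --
  RT 30: heading 357 -> 327
  FD 20: (11.258,6.5) -> (28.032,-4.393) [heading=327, draw]
  REPEAT 2 [
    -- iteration 1/2 --
    PU: pen up
    RT 30: heading 327 -> 297
    -- iteration 2/2 --
    PU: pen up
    RT 30: heading 297 -> 267
  ]
  -- iteration 2/2 --
  RT 30: heading 267 -> 237
  FD 20: (28.032,-4.393) -> (17.139,-21.166) [heading=237, move]
  REPEAT 2 [
    -- iteration 1/2 --
    PU: pen up
    RT 30: heading 237 -> 207
    -- iteration 2/2 --
    PU: pen up
    RT 30: heading 207 -> 177
  ]
]
RT 60: heading 177 -> 117
FD 3: (17.139,-21.166) -> (15.777,-18.493) [heading=117, move]
FD 9: (15.777,-18.493) -> (11.691,-10.474) [heading=117, move]
LT 180: heading 117 -> 297
Final: pos=(11.691,-10.474), heading=297, 2 segment(s) drawn

Segment endpoints: x in {0, 11.258, 28.032}, y in {-4.393, 0, 6.5}
xmin=0, ymin=-4.393, xmax=28.032, ymax=6.5

Answer: 0 -4.393 28.032 6.5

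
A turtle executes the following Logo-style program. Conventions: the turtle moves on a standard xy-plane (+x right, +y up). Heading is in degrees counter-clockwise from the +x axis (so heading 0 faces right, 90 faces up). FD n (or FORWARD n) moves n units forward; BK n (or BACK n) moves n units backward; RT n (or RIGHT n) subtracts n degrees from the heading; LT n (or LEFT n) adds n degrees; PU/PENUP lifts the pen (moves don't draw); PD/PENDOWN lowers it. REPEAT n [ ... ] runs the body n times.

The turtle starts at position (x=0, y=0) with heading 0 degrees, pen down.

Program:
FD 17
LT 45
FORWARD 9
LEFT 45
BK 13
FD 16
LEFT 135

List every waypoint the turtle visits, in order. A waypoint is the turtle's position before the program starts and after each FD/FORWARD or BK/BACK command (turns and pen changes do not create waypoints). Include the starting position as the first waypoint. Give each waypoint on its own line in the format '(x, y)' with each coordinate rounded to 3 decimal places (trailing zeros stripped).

Executing turtle program step by step:
Start: pos=(0,0), heading=0, pen down
FD 17: (0,0) -> (17,0) [heading=0, draw]
LT 45: heading 0 -> 45
FD 9: (17,0) -> (23.364,6.364) [heading=45, draw]
LT 45: heading 45 -> 90
BK 13: (23.364,6.364) -> (23.364,-6.636) [heading=90, draw]
FD 16: (23.364,-6.636) -> (23.364,9.364) [heading=90, draw]
LT 135: heading 90 -> 225
Final: pos=(23.364,9.364), heading=225, 4 segment(s) drawn
Waypoints (5 total):
(0, 0)
(17, 0)
(23.364, 6.364)
(23.364, -6.636)
(23.364, 9.364)

Answer: (0, 0)
(17, 0)
(23.364, 6.364)
(23.364, -6.636)
(23.364, 9.364)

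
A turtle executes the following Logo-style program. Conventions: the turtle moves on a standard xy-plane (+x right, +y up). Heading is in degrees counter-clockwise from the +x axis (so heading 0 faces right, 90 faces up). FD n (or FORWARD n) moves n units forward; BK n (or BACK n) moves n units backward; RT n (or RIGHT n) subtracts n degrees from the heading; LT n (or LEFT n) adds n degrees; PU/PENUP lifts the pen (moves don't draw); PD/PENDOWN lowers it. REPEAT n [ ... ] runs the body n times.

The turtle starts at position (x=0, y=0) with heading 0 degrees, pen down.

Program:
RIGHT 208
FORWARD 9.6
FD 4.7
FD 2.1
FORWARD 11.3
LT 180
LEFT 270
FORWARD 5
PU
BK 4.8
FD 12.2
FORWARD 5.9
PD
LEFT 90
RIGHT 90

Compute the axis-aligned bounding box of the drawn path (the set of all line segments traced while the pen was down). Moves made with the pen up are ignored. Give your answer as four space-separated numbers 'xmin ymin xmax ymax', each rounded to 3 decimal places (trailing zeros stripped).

Answer: -26.805 0 0 13.004

Derivation:
Executing turtle program step by step:
Start: pos=(0,0), heading=0, pen down
RT 208: heading 0 -> 152
FD 9.6: (0,0) -> (-8.476,4.507) [heading=152, draw]
FD 4.7: (-8.476,4.507) -> (-12.626,6.713) [heading=152, draw]
FD 2.1: (-12.626,6.713) -> (-14.48,7.699) [heading=152, draw]
FD 11.3: (-14.48,7.699) -> (-24.458,13.004) [heading=152, draw]
LT 180: heading 152 -> 332
LT 270: heading 332 -> 242
FD 5: (-24.458,13.004) -> (-26.805,8.59) [heading=242, draw]
PU: pen up
BK 4.8: (-26.805,8.59) -> (-24.552,12.828) [heading=242, move]
FD 12.2: (-24.552,12.828) -> (-30.279,2.056) [heading=242, move]
FD 5.9: (-30.279,2.056) -> (-33.049,-3.154) [heading=242, move]
PD: pen down
LT 90: heading 242 -> 332
RT 90: heading 332 -> 242
Final: pos=(-33.049,-3.154), heading=242, 5 segment(s) drawn

Segment endpoints: x in {-26.805, -24.458, -14.48, -12.626, -8.476, 0}, y in {0, 4.507, 6.713, 7.699, 8.59, 13.004}
xmin=-26.805, ymin=0, xmax=0, ymax=13.004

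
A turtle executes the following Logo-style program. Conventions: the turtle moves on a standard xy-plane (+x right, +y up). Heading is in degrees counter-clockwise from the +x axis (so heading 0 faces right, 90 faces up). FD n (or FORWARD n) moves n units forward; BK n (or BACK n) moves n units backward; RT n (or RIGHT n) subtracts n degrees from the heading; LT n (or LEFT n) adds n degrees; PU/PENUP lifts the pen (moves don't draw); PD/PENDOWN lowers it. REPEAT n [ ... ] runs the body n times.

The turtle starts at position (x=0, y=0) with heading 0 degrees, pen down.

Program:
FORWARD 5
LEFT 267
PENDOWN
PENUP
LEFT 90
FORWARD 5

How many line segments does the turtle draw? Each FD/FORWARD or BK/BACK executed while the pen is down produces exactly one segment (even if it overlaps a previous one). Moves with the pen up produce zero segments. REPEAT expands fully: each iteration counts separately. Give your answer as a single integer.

Answer: 1

Derivation:
Executing turtle program step by step:
Start: pos=(0,0), heading=0, pen down
FD 5: (0,0) -> (5,0) [heading=0, draw]
LT 267: heading 0 -> 267
PD: pen down
PU: pen up
LT 90: heading 267 -> 357
FD 5: (5,0) -> (9.993,-0.262) [heading=357, move]
Final: pos=(9.993,-0.262), heading=357, 1 segment(s) drawn
Segments drawn: 1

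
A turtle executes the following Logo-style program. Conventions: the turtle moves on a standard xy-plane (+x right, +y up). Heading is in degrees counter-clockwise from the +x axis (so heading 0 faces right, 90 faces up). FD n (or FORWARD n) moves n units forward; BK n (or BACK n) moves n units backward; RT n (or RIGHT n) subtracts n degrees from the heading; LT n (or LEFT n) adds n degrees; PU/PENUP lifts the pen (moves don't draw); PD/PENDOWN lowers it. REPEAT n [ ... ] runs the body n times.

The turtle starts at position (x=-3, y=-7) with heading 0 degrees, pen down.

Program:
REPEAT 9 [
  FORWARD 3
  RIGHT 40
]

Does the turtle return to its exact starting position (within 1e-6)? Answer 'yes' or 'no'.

Answer: yes

Derivation:
Executing turtle program step by step:
Start: pos=(-3,-7), heading=0, pen down
REPEAT 9 [
  -- iteration 1/9 --
  FD 3: (-3,-7) -> (0,-7) [heading=0, draw]
  RT 40: heading 0 -> 320
  -- iteration 2/9 --
  FD 3: (0,-7) -> (2.298,-8.928) [heading=320, draw]
  RT 40: heading 320 -> 280
  -- iteration 3/9 --
  FD 3: (2.298,-8.928) -> (2.819,-11.883) [heading=280, draw]
  RT 40: heading 280 -> 240
  -- iteration 4/9 --
  FD 3: (2.819,-11.883) -> (1.319,-14.481) [heading=240, draw]
  RT 40: heading 240 -> 200
  -- iteration 5/9 --
  FD 3: (1.319,-14.481) -> (-1.5,-15.507) [heading=200, draw]
  RT 40: heading 200 -> 160
  -- iteration 6/9 --
  FD 3: (-1.5,-15.507) -> (-4.319,-14.481) [heading=160, draw]
  RT 40: heading 160 -> 120
  -- iteration 7/9 --
  FD 3: (-4.319,-14.481) -> (-5.819,-11.883) [heading=120, draw]
  RT 40: heading 120 -> 80
  -- iteration 8/9 --
  FD 3: (-5.819,-11.883) -> (-5.298,-8.928) [heading=80, draw]
  RT 40: heading 80 -> 40
  -- iteration 9/9 --
  FD 3: (-5.298,-8.928) -> (-3,-7) [heading=40, draw]
  RT 40: heading 40 -> 0
]
Final: pos=(-3,-7), heading=0, 9 segment(s) drawn

Start position: (-3, -7)
Final position: (-3, -7)
Distance = 0; < 1e-6 -> CLOSED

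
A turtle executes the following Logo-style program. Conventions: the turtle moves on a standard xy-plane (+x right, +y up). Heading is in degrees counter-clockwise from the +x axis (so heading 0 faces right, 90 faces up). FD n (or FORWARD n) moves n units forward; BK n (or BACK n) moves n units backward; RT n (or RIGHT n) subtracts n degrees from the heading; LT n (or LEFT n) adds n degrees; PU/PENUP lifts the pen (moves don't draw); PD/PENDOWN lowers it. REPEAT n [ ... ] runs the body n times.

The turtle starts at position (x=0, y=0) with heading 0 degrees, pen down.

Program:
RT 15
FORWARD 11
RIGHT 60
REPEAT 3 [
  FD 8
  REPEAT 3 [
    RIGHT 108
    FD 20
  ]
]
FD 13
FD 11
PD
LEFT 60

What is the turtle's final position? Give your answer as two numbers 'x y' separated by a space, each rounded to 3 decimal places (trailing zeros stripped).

Answer: 41.854 16.362

Derivation:
Executing turtle program step by step:
Start: pos=(0,0), heading=0, pen down
RT 15: heading 0 -> 345
FD 11: (0,0) -> (10.625,-2.847) [heading=345, draw]
RT 60: heading 345 -> 285
REPEAT 3 [
  -- iteration 1/3 --
  FD 8: (10.625,-2.847) -> (12.696,-10.574) [heading=285, draw]
  REPEAT 3 [
    -- iteration 1/3 --
    RT 108: heading 285 -> 177
    FD 20: (12.696,-10.574) -> (-7.277,-9.528) [heading=177, draw]
    -- iteration 2/3 --
    RT 108: heading 177 -> 69
    FD 20: (-7.277,-9.528) -> (-0.109,9.144) [heading=69, draw]
    -- iteration 3/3 --
    RT 108: heading 69 -> 321
    FD 20: (-0.109,9.144) -> (15.433,-3.442) [heading=321, draw]
  ]
  -- iteration 2/3 --
  FD 8: (15.433,-3.442) -> (21.651,-8.477) [heading=321, draw]
  REPEAT 3 [
    -- iteration 1/3 --
    RT 108: heading 321 -> 213
    FD 20: (21.651,-8.477) -> (4.877,-19.37) [heading=213, draw]
    -- iteration 2/3 --
    RT 108: heading 213 -> 105
    FD 20: (4.877,-19.37) -> (-0.299,-0.051) [heading=105, draw]
    -- iteration 3/3 --
    RT 108: heading 105 -> 357
    FD 20: (-0.299,-0.051) -> (19.673,-1.098) [heading=357, draw]
  ]
  -- iteration 3/3 --
  FD 8: (19.673,-1.098) -> (27.662,-1.517) [heading=357, draw]
  REPEAT 3 [
    -- iteration 1/3 --
    RT 108: heading 357 -> 249
    FD 20: (27.662,-1.517) -> (20.495,-20.188) [heading=249, draw]
    -- iteration 2/3 --
    RT 108: heading 249 -> 141
    FD 20: (20.495,-20.188) -> (4.952,-7.602) [heading=141, draw]
    -- iteration 3/3 --
    RT 108: heading 141 -> 33
    FD 20: (4.952,-7.602) -> (21.726,3.291) [heading=33, draw]
  ]
]
FD 13: (21.726,3.291) -> (32.628,10.371) [heading=33, draw]
FD 11: (32.628,10.371) -> (41.854,16.362) [heading=33, draw]
PD: pen down
LT 60: heading 33 -> 93
Final: pos=(41.854,16.362), heading=93, 15 segment(s) drawn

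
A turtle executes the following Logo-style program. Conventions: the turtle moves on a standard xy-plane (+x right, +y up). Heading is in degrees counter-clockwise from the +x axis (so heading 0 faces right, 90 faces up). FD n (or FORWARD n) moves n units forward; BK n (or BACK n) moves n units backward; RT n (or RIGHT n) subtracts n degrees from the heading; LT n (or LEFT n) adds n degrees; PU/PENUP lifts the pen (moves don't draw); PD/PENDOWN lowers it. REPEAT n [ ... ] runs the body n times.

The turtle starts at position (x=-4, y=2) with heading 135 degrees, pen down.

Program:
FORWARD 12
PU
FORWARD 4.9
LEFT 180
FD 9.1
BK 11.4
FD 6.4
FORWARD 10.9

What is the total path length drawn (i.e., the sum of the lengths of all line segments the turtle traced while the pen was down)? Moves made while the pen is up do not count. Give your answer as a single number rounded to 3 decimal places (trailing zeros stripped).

Executing turtle program step by step:
Start: pos=(-4,2), heading=135, pen down
FD 12: (-4,2) -> (-12.485,10.485) [heading=135, draw]
PU: pen up
FD 4.9: (-12.485,10.485) -> (-15.95,13.95) [heading=135, move]
LT 180: heading 135 -> 315
FD 9.1: (-15.95,13.95) -> (-9.515,7.515) [heading=315, move]
BK 11.4: (-9.515,7.515) -> (-17.576,15.576) [heading=315, move]
FD 6.4: (-17.576,15.576) -> (-13.051,11.051) [heading=315, move]
FD 10.9: (-13.051,11.051) -> (-5.344,3.344) [heading=315, move]
Final: pos=(-5.344,3.344), heading=315, 1 segment(s) drawn

Segment lengths:
  seg 1: (-4,2) -> (-12.485,10.485), length = 12
Total = 12

Answer: 12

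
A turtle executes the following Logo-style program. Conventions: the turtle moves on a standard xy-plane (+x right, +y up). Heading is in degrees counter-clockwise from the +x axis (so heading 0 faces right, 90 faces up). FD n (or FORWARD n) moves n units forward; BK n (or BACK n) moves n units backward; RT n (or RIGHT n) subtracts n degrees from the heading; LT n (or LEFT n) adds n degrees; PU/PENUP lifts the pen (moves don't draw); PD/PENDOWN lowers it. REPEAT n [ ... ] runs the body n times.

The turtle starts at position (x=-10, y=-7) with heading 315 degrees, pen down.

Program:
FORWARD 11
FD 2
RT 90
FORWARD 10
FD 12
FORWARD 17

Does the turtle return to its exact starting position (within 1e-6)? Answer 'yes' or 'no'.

Answer: no

Derivation:
Executing turtle program step by step:
Start: pos=(-10,-7), heading=315, pen down
FD 11: (-10,-7) -> (-2.222,-14.778) [heading=315, draw]
FD 2: (-2.222,-14.778) -> (-0.808,-16.192) [heading=315, draw]
RT 90: heading 315 -> 225
FD 10: (-0.808,-16.192) -> (-7.879,-23.263) [heading=225, draw]
FD 12: (-7.879,-23.263) -> (-16.364,-31.749) [heading=225, draw]
FD 17: (-16.364,-31.749) -> (-28.385,-43.77) [heading=225, draw]
Final: pos=(-28.385,-43.77), heading=225, 5 segment(s) drawn

Start position: (-10, -7)
Final position: (-28.385, -43.77)
Distance = 41.11; >= 1e-6 -> NOT closed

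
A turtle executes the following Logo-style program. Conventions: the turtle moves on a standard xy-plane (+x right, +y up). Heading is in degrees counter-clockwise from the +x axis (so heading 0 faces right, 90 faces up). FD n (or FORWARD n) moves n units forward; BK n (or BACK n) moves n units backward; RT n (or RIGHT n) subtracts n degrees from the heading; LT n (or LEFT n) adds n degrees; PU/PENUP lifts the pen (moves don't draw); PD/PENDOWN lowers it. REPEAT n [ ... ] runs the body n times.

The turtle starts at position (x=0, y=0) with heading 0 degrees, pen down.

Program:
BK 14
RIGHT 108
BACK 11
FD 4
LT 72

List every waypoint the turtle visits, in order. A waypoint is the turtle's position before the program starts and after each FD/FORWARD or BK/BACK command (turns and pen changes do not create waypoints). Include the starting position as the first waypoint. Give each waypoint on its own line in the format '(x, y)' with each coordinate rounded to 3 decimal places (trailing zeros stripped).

Executing turtle program step by step:
Start: pos=(0,0), heading=0, pen down
BK 14: (0,0) -> (-14,0) [heading=0, draw]
RT 108: heading 0 -> 252
BK 11: (-14,0) -> (-10.601,10.462) [heading=252, draw]
FD 4: (-10.601,10.462) -> (-11.837,6.657) [heading=252, draw]
LT 72: heading 252 -> 324
Final: pos=(-11.837,6.657), heading=324, 3 segment(s) drawn
Waypoints (4 total):
(0, 0)
(-14, 0)
(-10.601, 10.462)
(-11.837, 6.657)

Answer: (0, 0)
(-14, 0)
(-10.601, 10.462)
(-11.837, 6.657)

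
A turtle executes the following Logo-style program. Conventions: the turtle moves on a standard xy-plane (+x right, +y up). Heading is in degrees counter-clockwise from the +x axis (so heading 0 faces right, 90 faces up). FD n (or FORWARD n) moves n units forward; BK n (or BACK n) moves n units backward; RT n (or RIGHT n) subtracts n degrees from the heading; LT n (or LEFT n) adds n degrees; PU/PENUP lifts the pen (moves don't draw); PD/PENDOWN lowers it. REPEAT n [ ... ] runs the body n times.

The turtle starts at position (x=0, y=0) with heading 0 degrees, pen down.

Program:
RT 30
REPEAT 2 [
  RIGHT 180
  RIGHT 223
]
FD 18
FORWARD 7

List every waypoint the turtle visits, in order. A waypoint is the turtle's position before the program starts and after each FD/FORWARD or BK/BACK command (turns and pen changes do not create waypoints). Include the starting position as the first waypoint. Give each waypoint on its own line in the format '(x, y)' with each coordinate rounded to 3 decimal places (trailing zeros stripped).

Answer: (0, 0)
(-7.891, -16.178)
(-10.959, -22.47)

Derivation:
Executing turtle program step by step:
Start: pos=(0,0), heading=0, pen down
RT 30: heading 0 -> 330
REPEAT 2 [
  -- iteration 1/2 --
  RT 180: heading 330 -> 150
  RT 223: heading 150 -> 287
  -- iteration 2/2 --
  RT 180: heading 287 -> 107
  RT 223: heading 107 -> 244
]
FD 18: (0,0) -> (-7.891,-16.178) [heading=244, draw]
FD 7: (-7.891,-16.178) -> (-10.959,-22.47) [heading=244, draw]
Final: pos=(-10.959,-22.47), heading=244, 2 segment(s) drawn
Waypoints (3 total):
(0, 0)
(-7.891, -16.178)
(-10.959, -22.47)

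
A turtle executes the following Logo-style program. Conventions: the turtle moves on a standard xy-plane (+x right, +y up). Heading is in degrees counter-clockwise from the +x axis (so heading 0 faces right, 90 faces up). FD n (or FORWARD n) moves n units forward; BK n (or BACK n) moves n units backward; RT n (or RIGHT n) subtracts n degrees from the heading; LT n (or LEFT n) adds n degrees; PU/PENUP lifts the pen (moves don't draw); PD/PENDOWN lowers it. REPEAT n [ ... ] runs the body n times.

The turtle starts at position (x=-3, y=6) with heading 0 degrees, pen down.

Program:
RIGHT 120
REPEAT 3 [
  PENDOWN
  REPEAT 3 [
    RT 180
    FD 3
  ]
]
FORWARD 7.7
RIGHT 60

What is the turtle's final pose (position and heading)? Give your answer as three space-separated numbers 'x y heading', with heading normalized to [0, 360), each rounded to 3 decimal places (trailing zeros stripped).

Executing turtle program step by step:
Start: pos=(-3,6), heading=0, pen down
RT 120: heading 0 -> 240
REPEAT 3 [
  -- iteration 1/3 --
  PD: pen down
  REPEAT 3 [
    -- iteration 1/3 --
    RT 180: heading 240 -> 60
    FD 3: (-3,6) -> (-1.5,8.598) [heading=60, draw]
    -- iteration 2/3 --
    RT 180: heading 60 -> 240
    FD 3: (-1.5,8.598) -> (-3,6) [heading=240, draw]
    -- iteration 3/3 --
    RT 180: heading 240 -> 60
    FD 3: (-3,6) -> (-1.5,8.598) [heading=60, draw]
  ]
  -- iteration 2/3 --
  PD: pen down
  REPEAT 3 [
    -- iteration 1/3 --
    RT 180: heading 60 -> 240
    FD 3: (-1.5,8.598) -> (-3,6) [heading=240, draw]
    -- iteration 2/3 --
    RT 180: heading 240 -> 60
    FD 3: (-3,6) -> (-1.5,8.598) [heading=60, draw]
    -- iteration 3/3 --
    RT 180: heading 60 -> 240
    FD 3: (-1.5,8.598) -> (-3,6) [heading=240, draw]
  ]
  -- iteration 3/3 --
  PD: pen down
  REPEAT 3 [
    -- iteration 1/3 --
    RT 180: heading 240 -> 60
    FD 3: (-3,6) -> (-1.5,8.598) [heading=60, draw]
    -- iteration 2/3 --
    RT 180: heading 60 -> 240
    FD 3: (-1.5,8.598) -> (-3,6) [heading=240, draw]
    -- iteration 3/3 --
    RT 180: heading 240 -> 60
    FD 3: (-3,6) -> (-1.5,8.598) [heading=60, draw]
  ]
]
FD 7.7: (-1.5,8.598) -> (2.35,15.266) [heading=60, draw]
RT 60: heading 60 -> 0
Final: pos=(2.35,15.266), heading=0, 10 segment(s) drawn

Answer: 2.35 15.266 0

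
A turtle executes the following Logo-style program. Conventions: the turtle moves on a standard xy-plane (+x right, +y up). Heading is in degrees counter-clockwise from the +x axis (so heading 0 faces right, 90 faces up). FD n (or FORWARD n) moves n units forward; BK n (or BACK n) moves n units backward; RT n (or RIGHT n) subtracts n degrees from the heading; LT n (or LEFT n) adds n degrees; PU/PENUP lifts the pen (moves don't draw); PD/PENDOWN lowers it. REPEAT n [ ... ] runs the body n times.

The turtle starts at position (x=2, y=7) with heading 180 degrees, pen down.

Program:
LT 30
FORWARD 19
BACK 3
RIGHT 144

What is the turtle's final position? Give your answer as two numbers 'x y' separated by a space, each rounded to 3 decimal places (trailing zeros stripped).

Answer: -11.856 -1

Derivation:
Executing turtle program step by step:
Start: pos=(2,7), heading=180, pen down
LT 30: heading 180 -> 210
FD 19: (2,7) -> (-14.454,-2.5) [heading=210, draw]
BK 3: (-14.454,-2.5) -> (-11.856,-1) [heading=210, draw]
RT 144: heading 210 -> 66
Final: pos=(-11.856,-1), heading=66, 2 segment(s) drawn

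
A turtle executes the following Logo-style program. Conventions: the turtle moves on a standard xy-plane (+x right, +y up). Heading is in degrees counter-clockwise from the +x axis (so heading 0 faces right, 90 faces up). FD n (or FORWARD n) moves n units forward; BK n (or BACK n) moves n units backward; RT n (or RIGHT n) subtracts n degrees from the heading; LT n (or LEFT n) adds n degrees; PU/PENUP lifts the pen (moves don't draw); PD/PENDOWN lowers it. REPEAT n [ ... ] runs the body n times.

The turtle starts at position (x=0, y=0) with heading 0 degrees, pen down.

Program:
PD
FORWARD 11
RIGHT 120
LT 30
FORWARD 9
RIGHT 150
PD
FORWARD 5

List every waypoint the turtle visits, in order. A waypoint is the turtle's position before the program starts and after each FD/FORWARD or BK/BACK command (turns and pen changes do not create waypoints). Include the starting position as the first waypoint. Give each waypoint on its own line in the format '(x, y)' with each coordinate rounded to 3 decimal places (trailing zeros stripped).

Answer: (0, 0)
(11, 0)
(11, -9)
(8.5, -4.67)

Derivation:
Executing turtle program step by step:
Start: pos=(0,0), heading=0, pen down
PD: pen down
FD 11: (0,0) -> (11,0) [heading=0, draw]
RT 120: heading 0 -> 240
LT 30: heading 240 -> 270
FD 9: (11,0) -> (11,-9) [heading=270, draw]
RT 150: heading 270 -> 120
PD: pen down
FD 5: (11,-9) -> (8.5,-4.67) [heading=120, draw]
Final: pos=(8.5,-4.67), heading=120, 3 segment(s) drawn
Waypoints (4 total):
(0, 0)
(11, 0)
(11, -9)
(8.5, -4.67)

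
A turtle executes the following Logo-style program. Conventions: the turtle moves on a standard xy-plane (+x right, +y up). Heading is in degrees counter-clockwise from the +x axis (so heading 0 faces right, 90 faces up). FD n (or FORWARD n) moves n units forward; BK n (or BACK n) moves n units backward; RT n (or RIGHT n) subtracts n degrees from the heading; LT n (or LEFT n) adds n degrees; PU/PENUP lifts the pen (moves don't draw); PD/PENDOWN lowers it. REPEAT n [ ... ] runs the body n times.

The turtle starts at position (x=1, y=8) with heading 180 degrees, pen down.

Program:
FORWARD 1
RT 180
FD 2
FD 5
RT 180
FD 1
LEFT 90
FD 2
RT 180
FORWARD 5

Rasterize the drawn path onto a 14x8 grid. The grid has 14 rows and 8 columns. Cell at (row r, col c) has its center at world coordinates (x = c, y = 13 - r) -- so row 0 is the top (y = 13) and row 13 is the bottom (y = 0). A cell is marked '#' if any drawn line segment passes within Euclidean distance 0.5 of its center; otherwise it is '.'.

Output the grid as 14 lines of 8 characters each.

Answer: ........
........
......#.
......#.
......#.
########
......#.
......#.
........
........
........
........
........
........

Derivation:
Segment 0: (1,8) -> (0,8)
Segment 1: (0,8) -> (2,8)
Segment 2: (2,8) -> (7,8)
Segment 3: (7,8) -> (6,8)
Segment 4: (6,8) -> (6,6)
Segment 5: (6,6) -> (6,11)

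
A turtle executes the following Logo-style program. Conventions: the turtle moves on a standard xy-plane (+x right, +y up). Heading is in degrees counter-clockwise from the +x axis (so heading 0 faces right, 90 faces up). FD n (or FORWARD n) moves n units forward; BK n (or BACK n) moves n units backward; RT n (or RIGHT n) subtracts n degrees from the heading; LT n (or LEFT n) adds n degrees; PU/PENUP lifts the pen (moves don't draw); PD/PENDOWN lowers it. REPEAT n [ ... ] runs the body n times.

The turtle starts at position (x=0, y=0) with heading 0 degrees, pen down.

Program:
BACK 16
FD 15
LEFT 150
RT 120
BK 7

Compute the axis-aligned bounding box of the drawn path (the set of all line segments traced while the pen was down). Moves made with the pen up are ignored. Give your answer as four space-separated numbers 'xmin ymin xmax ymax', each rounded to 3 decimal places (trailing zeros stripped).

Answer: -16 -3.5 0 0

Derivation:
Executing turtle program step by step:
Start: pos=(0,0), heading=0, pen down
BK 16: (0,0) -> (-16,0) [heading=0, draw]
FD 15: (-16,0) -> (-1,0) [heading=0, draw]
LT 150: heading 0 -> 150
RT 120: heading 150 -> 30
BK 7: (-1,0) -> (-7.062,-3.5) [heading=30, draw]
Final: pos=(-7.062,-3.5), heading=30, 3 segment(s) drawn

Segment endpoints: x in {-16, -7.062, -1, 0}, y in {-3.5, 0}
xmin=-16, ymin=-3.5, xmax=0, ymax=0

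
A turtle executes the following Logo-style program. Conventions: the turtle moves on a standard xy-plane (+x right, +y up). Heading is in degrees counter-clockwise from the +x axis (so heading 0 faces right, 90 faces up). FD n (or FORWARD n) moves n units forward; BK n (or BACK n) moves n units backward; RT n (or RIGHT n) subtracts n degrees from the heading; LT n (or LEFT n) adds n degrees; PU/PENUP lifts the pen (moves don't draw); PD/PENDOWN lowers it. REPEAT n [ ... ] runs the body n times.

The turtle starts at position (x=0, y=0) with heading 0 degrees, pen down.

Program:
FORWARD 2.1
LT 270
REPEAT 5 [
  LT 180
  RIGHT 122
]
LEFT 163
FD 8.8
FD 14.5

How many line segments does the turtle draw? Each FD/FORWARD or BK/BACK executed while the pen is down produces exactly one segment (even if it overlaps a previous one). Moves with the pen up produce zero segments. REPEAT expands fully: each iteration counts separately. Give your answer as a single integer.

Executing turtle program step by step:
Start: pos=(0,0), heading=0, pen down
FD 2.1: (0,0) -> (2.1,0) [heading=0, draw]
LT 270: heading 0 -> 270
REPEAT 5 [
  -- iteration 1/5 --
  LT 180: heading 270 -> 90
  RT 122: heading 90 -> 328
  -- iteration 2/5 --
  LT 180: heading 328 -> 148
  RT 122: heading 148 -> 26
  -- iteration 3/5 --
  LT 180: heading 26 -> 206
  RT 122: heading 206 -> 84
  -- iteration 4/5 --
  LT 180: heading 84 -> 264
  RT 122: heading 264 -> 142
  -- iteration 5/5 --
  LT 180: heading 142 -> 322
  RT 122: heading 322 -> 200
]
LT 163: heading 200 -> 3
FD 8.8: (2.1,0) -> (10.888,0.461) [heading=3, draw]
FD 14.5: (10.888,0.461) -> (25.368,1.219) [heading=3, draw]
Final: pos=(25.368,1.219), heading=3, 3 segment(s) drawn
Segments drawn: 3

Answer: 3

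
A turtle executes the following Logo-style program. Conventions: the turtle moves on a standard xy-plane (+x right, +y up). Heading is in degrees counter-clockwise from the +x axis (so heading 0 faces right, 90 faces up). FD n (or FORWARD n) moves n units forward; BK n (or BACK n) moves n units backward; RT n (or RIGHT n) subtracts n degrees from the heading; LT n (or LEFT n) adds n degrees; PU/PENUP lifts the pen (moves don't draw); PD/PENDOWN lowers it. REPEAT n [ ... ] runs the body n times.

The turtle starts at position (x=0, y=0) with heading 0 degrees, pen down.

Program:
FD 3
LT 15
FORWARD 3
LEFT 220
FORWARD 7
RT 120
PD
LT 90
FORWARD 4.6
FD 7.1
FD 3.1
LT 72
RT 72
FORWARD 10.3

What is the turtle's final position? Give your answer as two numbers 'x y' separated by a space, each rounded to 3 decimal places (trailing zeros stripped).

Answer: -20.866 -15.565

Derivation:
Executing turtle program step by step:
Start: pos=(0,0), heading=0, pen down
FD 3: (0,0) -> (3,0) [heading=0, draw]
LT 15: heading 0 -> 15
FD 3: (3,0) -> (5.898,0.776) [heading=15, draw]
LT 220: heading 15 -> 235
FD 7: (5.898,0.776) -> (1.883,-4.958) [heading=235, draw]
RT 120: heading 235 -> 115
PD: pen down
LT 90: heading 115 -> 205
FD 4.6: (1.883,-4.958) -> (-2.286,-6.902) [heading=205, draw]
FD 7.1: (-2.286,-6.902) -> (-8.721,-9.902) [heading=205, draw]
FD 3.1: (-8.721,-9.902) -> (-11.531,-11.212) [heading=205, draw]
LT 72: heading 205 -> 277
RT 72: heading 277 -> 205
FD 10.3: (-11.531,-11.212) -> (-20.866,-15.565) [heading=205, draw]
Final: pos=(-20.866,-15.565), heading=205, 7 segment(s) drawn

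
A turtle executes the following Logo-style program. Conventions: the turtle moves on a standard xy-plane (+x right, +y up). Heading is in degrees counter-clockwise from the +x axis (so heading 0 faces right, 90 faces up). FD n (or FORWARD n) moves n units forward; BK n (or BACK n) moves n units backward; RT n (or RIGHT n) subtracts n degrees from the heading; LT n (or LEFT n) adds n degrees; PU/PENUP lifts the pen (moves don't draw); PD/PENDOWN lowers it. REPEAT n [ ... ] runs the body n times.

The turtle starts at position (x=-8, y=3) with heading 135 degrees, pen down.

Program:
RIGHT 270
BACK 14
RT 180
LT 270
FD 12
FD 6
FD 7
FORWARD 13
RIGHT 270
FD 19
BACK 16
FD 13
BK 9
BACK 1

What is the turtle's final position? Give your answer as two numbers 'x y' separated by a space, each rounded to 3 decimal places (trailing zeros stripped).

Executing turtle program step by step:
Start: pos=(-8,3), heading=135, pen down
RT 270: heading 135 -> 225
BK 14: (-8,3) -> (1.899,12.899) [heading=225, draw]
RT 180: heading 225 -> 45
LT 270: heading 45 -> 315
FD 12: (1.899,12.899) -> (10.385,4.414) [heading=315, draw]
FD 6: (10.385,4.414) -> (14.627,0.172) [heading=315, draw]
FD 7: (14.627,0.172) -> (19.577,-4.778) [heading=315, draw]
FD 13: (19.577,-4.778) -> (28.77,-13.971) [heading=315, draw]
RT 270: heading 315 -> 45
FD 19: (28.77,-13.971) -> (42.205,-0.536) [heading=45, draw]
BK 16: (42.205,-0.536) -> (30.891,-11.849) [heading=45, draw]
FD 13: (30.891,-11.849) -> (40.083,-2.657) [heading=45, draw]
BK 9: (40.083,-2.657) -> (33.719,-9.021) [heading=45, draw]
BK 1: (33.719,-9.021) -> (33.012,-9.728) [heading=45, draw]
Final: pos=(33.012,-9.728), heading=45, 10 segment(s) drawn

Answer: 33.012 -9.728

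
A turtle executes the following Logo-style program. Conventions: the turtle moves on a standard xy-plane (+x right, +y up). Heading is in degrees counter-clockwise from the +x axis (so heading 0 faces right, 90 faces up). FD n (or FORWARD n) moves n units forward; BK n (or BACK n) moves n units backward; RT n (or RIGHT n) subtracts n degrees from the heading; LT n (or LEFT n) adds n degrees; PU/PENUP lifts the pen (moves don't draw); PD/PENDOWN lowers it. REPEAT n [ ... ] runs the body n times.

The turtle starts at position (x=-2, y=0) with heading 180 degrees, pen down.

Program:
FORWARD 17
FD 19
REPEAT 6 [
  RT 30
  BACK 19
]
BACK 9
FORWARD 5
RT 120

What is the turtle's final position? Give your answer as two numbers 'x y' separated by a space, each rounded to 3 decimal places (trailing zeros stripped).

Executing turtle program step by step:
Start: pos=(-2,0), heading=180, pen down
FD 17: (-2,0) -> (-19,0) [heading=180, draw]
FD 19: (-19,0) -> (-38,0) [heading=180, draw]
REPEAT 6 [
  -- iteration 1/6 --
  RT 30: heading 180 -> 150
  BK 19: (-38,0) -> (-21.546,-9.5) [heading=150, draw]
  -- iteration 2/6 --
  RT 30: heading 150 -> 120
  BK 19: (-21.546,-9.5) -> (-12.046,-25.954) [heading=120, draw]
  -- iteration 3/6 --
  RT 30: heading 120 -> 90
  BK 19: (-12.046,-25.954) -> (-12.046,-44.954) [heading=90, draw]
  -- iteration 4/6 --
  RT 30: heading 90 -> 60
  BK 19: (-12.046,-44.954) -> (-21.546,-61.409) [heading=60, draw]
  -- iteration 5/6 --
  RT 30: heading 60 -> 30
  BK 19: (-21.546,-61.409) -> (-38,-70.909) [heading=30, draw]
  -- iteration 6/6 --
  RT 30: heading 30 -> 0
  BK 19: (-38,-70.909) -> (-57,-70.909) [heading=0, draw]
]
BK 9: (-57,-70.909) -> (-66,-70.909) [heading=0, draw]
FD 5: (-66,-70.909) -> (-61,-70.909) [heading=0, draw]
RT 120: heading 0 -> 240
Final: pos=(-61,-70.909), heading=240, 10 segment(s) drawn

Answer: -61 -70.909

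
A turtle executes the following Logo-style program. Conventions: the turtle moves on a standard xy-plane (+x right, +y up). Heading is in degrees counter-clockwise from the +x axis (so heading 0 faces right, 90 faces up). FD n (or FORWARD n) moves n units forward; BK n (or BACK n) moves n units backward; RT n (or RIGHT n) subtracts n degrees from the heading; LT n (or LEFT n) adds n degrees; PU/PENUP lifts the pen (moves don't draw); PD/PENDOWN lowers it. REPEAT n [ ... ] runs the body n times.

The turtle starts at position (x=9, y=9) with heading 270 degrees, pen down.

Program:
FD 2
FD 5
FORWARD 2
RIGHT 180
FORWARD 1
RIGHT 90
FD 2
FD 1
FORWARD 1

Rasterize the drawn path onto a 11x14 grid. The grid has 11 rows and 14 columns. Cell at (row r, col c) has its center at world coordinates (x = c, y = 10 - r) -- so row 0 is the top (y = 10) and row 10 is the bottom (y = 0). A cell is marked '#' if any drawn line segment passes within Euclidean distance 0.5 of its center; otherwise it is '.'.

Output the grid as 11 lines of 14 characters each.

Answer: ..............
.........#....
.........#....
.........#....
.........#....
.........#....
.........#....
.........#....
.........#....
.........#####
.........#....

Derivation:
Segment 0: (9,9) -> (9,7)
Segment 1: (9,7) -> (9,2)
Segment 2: (9,2) -> (9,0)
Segment 3: (9,0) -> (9,1)
Segment 4: (9,1) -> (11,1)
Segment 5: (11,1) -> (12,1)
Segment 6: (12,1) -> (13,1)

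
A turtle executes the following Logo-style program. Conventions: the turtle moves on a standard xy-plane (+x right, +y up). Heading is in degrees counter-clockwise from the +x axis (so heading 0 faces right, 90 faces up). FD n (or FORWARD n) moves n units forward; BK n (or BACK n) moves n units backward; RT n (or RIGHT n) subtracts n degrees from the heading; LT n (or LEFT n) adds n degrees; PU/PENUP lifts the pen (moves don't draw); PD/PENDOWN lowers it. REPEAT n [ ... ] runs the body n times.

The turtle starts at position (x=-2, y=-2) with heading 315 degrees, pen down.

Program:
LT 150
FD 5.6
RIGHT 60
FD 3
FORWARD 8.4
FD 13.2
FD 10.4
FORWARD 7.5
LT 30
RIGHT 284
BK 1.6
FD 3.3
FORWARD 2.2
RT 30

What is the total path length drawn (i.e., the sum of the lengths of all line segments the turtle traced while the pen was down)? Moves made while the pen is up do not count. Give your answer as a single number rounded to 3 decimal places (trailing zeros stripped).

Executing turtle program step by step:
Start: pos=(-2,-2), heading=315, pen down
LT 150: heading 315 -> 105
FD 5.6: (-2,-2) -> (-3.449,3.409) [heading=105, draw]
RT 60: heading 105 -> 45
FD 3: (-3.449,3.409) -> (-1.328,5.531) [heading=45, draw]
FD 8.4: (-1.328,5.531) -> (4.612,11.47) [heading=45, draw]
FD 13.2: (4.612,11.47) -> (13.945,20.804) [heading=45, draw]
FD 10.4: (13.945,20.804) -> (21.299,28.158) [heading=45, draw]
FD 7.5: (21.299,28.158) -> (26.603,33.461) [heading=45, draw]
LT 30: heading 45 -> 75
RT 284: heading 75 -> 151
BK 1.6: (26.603,33.461) -> (28.002,32.686) [heading=151, draw]
FD 3.3: (28.002,32.686) -> (25.116,34.285) [heading=151, draw]
FD 2.2: (25.116,34.285) -> (23.192,35.352) [heading=151, draw]
RT 30: heading 151 -> 121
Final: pos=(23.192,35.352), heading=121, 9 segment(s) drawn

Segment lengths:
  seg 1: (-2,-2) -> (-3.449,3.409), length = 5.6
  seg 2: (-3.449,3.409) -> (-1.328,5.531), length = 3
  seg 3: (-1.328,5.531) -> (4.612,11.47), length = 8.4
  seg 4: (4.612,11.47) -> (13.945,20.804), length = 13.2
  seg 5: (13.945,20.804) -> (21.299,28.158), length = 10.4
  seg 6: (21.299,28.158) -> (26.603,33.461), length = 7.5
  seg 7: (26.603,33.461) -> (28.002,32.686), length = 1.6
  seg 8: (28.002,32.686) -> (25.116,34.285), length = 3.3
  seg 9: (25.116,34.285) -> (23.192,35.352), length = 2.2
Total = 55.2

Answer: 55.2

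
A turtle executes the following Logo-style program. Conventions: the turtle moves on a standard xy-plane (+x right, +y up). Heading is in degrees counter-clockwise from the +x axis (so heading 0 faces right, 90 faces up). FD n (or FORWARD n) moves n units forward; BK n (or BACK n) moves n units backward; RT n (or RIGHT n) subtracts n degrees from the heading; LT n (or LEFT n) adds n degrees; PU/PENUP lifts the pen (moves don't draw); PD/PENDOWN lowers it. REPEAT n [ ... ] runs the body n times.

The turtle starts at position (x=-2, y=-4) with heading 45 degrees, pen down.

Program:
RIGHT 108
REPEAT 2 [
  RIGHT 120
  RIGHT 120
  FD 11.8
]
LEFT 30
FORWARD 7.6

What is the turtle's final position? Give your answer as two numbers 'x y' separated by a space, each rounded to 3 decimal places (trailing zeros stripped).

Executing turtle program step by step:
Start: pos=(-2,-4), heading=45, pen down
RT 108: heading 45 -> 297
REPEAT 2 [
  -- iteration 1/2 --
  RT 120: heading 297 -> 177
  RT 120: heading 177 -> 57
  FD 11.8: (-2,-4) -> (4.427,5.896) [heading=57, draw]
  -- iteration 2/2 --
  RT 120: heading 57 -> 297
  RT 120: heading 297 -> 177
  FD 11.8: (4.427,5.896) -> (-7.357,6.514) [heading=177, draw]
]
LT 30: heading 177 -> 207
FD 7.6: (-7.357,6.514) -> (-14.129,3.064) [heading=207, draw]
Final: pos=(-14.129,3.064), heading=207, 3 segment(s) drawn

Answer: -14.129 3.064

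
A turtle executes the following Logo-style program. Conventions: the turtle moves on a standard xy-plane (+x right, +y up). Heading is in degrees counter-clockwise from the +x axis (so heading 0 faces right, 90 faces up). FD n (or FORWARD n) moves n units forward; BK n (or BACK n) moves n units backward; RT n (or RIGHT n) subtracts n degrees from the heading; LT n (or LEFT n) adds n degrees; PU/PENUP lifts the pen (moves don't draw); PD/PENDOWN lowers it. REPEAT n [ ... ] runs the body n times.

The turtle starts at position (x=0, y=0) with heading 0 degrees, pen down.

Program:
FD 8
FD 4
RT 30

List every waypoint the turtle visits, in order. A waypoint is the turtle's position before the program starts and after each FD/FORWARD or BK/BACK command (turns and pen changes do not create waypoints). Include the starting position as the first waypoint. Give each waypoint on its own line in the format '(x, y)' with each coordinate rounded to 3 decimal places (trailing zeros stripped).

Executing turtle program step by step:
Start: pos=(0,0), heading=0, pen down
FD 8: (0,0) -> (8,0) [heading=0, draw]
FD 4: (8,0) -> (12,0) [heading=0, draw]
RT 30: heading 0 -> 330
Final: pos=(12,0), heading=330, 2 segment(s) drawn
Waypoints (3 total):
(0, 0)
(8, 0)
(12, 0)

Answer: (0, 0)
(8, 0)
(12, 0)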